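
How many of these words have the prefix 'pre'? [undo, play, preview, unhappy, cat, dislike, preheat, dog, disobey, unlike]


Checking each word for prefix 'pre':
  'undo' -> no (count: 0)
  'play' -> no (count: 0)
  'preview' -> YES, starts with 'pre' (count: 1)
  'unhappy' -> no (count: 1)
  'cat' -> no (count: 1)
  'dislike' -> no (count: 1)
  'preheat' -> YES, starts with 'pre' (count: 2)
  'dog' -> no (count: 2)
  'disobey' -> no (count: 2)
  'unlike' -> no (count: 2)
Total with prefix 'pre': 2

2


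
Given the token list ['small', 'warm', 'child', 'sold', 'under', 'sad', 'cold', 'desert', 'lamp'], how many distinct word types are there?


Listing all tokens and tracking unique types:
  Token 1: 'small' -> NEW (unique so far: 1)
  Token 2: 'warm' -> NEW (unique so far: 2)
  Token 3: 'child' -> NEW (unique so far: 3)
  Token 4: 'sold' -> NEW (unique so far: 4)
  Token 5: 'under' -> NEW (unique so far: 5)
  Token 6: 'sad' -> NEW (unique so far: 6)
  Token 7: 'cold' -> NEW (unique so far: 7)
  Token 8: 'desert' -> NEW (unique so far: 8)
  Token 9: 'lamp' -> NEW (unique so far: 9)
Unique types: ('child', 'cold', 'desert', 'lamp', 'sad', 'small', 'sold', 'under', 'warm')
Vocabulary size: 9

9


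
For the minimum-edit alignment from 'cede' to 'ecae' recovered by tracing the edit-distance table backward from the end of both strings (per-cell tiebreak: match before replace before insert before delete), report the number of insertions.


Edit distance = 3. Backtracking from cell (4, 4) with preference match > replace > insert > delete,
then listing the resulting alignment 'cede' -> 'ecae' left to right:
  Step 1: replace c->e
  Step 2: replace e->c
  Step 3: replace d->a
  Step 4: keep 'e'
Total insertions: 0

0


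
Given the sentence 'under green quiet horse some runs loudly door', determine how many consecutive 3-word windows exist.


Word trigrams from [8] words:
  Trigram 1: (under green quiet)
  Trigram 2: (green quiet horse)
  Trigram 3: (quiet horse some)
  Trigram 4: (horse some runs)
  Trigram 5: (some runs loudly)
  Trigram 6: (runs loudly door)
Total word trigrams: 8 - 2 = 6

6


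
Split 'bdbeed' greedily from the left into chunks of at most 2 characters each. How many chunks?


'bdbeed' has 6 characters.
Chunking with max size 2:
  Chunk 1: 'bd' (positions 0-1)
  Chunk 2: 'be' (positions 2-3)
  Chunk 3: 'ed' (positions 4-5)
Total chunks: ceil(6 / 2) = 3

3


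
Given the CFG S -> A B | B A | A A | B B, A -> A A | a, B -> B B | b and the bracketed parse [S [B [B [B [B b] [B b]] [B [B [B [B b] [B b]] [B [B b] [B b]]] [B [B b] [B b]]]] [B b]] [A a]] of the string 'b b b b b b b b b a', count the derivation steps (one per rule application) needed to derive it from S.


Every bracketed nonterminal node [X ...] in the tree is produced by exactly one rule application.
Reading the tree off as a leftmost derivation:
  Step 1: S  =>  B A   (applied S -> B A)
  Step 2: B A  =>  B B A   (applied B -> B B)
  Step 3: B B A  =>  B B B A   (applied B -> B B)
  Step 4: B B B A  =>  B B B B A   (applied B -> B B)
  Step 5: B B B B A  =>  b B B B A   (applied B -> b)
  Step 6: b B B B A  =>  b b B B A   (applied B -> b)
  Step 7: b b B B A  =>  b b B B B A   (applied B -> B B)
  Step 8: b b B B B A  =>  b b B B B B A   (applied B -> B B)
  Step 9: b b B B B B A  =>  b b B B B B B A   (applied B -> B B)
  Step 10: b b B B B B B A  =>  b b b B B B B A   (applied B -> b)
  Step 11: b b b B B B B A  =>  b b b b B B B A   (applied B -> b)
  Step 12: b b b b B B B A  =>  b b b b B B B B A   (applied B -> B B)
  Step 13: b b b b B B B B A  =>  b b b b b B B B A   (applied B -> b)
  Step 14: b b b b b B B B A  =>  b b b b b b B B A   (applied B -> b)
  Step 15: b b b b b b B B A  =>  b b b b b b B B B A   (applied B -> B B)
  Step 16: b b b b b b B B B A  =>  b b b b b b b B B A   (applied B -> b)
  Step 17: b b b b b b b B B A  =>  b b b b b b b b B A   (applied B -> b)
  Step 18: b b b b b b b b B A  =>  b b b b b b b b b A   (applied B -> b)
  Step 19: b b b b b b b b b A  =>  b b b b b b b b b a   (applied A -> a)
Final yield: b b b b b b b b b a
Total rewrite steps: 19

19


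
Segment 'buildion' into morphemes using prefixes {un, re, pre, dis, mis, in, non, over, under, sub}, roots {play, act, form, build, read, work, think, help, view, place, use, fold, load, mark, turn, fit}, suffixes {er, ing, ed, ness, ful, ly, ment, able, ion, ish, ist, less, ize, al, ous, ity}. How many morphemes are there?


Segmenting 'buildion' against the inventory:
  'build' -> root (morpheme 1)
  'ion' -> suffix (morpheme 2)
Total morphemes: 2

2


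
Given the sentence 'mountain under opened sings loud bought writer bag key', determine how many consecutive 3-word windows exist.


Word trigrams from [9] words:
  Trigram 1: (mountain under opened)
  Trigram 2: (under opened sings)
  Trigram 3: (opened sings loud)
  Trigram 4: (sings loud bought)
  Trigram 5: (loud bought writer)
  Trigram 6: (bought writer bag)
  Trigram 7: (writer bag key)
Total word trigrams: 9 - 2 = 7

7


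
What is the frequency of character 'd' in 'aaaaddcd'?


Scanning 'aaaaddcd' for 'd':
  Position 4: 'd' -> MATCH (count: 1)
  Position 5: 'd' -> MATCH (count: 2)
  Position 7: 'd' -> MATCH (count: 3)
Total occurrences of 'd': 3

3


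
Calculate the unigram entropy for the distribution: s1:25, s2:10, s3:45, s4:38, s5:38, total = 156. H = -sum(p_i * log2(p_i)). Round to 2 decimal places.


Computing entropy H = -sum(p_i * log2(p_i)):
  s1: p = 25/156 = 0.1603, -p*log2(p) = 0.4233
  s2: p = 10/156 = 0.0641, -p*log2(p) = 0.2541
  s3: p = 45/156 = 0.2885, -p*log2(p) = 0.5174
  s4: p = 38/156 = 0.2436, -p*log2(p) = 0.4963
  s5: p = 38/156 = 0.2436, -p*log2(p) = 0.4963
H = sum of terms = 2.1874
Rounded to 2 decimals: 2.19

2.19


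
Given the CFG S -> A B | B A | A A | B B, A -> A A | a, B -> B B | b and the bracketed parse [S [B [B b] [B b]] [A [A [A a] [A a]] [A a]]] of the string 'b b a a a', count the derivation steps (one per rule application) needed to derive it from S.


Every bracketed nonterminal node [X ...] in the tree is produced by exactly one rule application.
Reading the tree off as a leftmost derivation:
  Step 1: S  =>  B A   (applied S -> B A)
  Step 2: B A  =>  B B A   (applied B -> B B)
  Step 3: B B A  =>  b B A   (applied B -> b)
  Step 4: b B A  =>  b b A   (applied B -> b)
  Step 5: b b A  =>  b b A A   (applied A -> A A)
  Step 6: b b A A  =>  b b A A A   (applied A -> A A)
  Step 7: b b A A A  =>  b b a A A   (applied A -> a)
  Step 8: b b a A A  =>  b b a a A   (applied A -> a)
  Step 9: b b a a A  =>  b b a a a   (applied A -> a)
Final yield: b b a a a
Total rewrite steps: 9

9


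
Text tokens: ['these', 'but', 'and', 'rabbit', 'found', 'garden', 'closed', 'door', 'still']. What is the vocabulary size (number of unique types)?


Listing all tokens and tracking unique types:
  Token 1: 'these' -> NEW (unique so far: 1)
  Token 2: 'but' -> NEW (unique so far: 2)
  Token 3: 'and' -> NEW (unique so far: 3)
  Token 4: 'rabbit' -> NEW (unique so far: 4)
  Token 5: 'found' -> NEW (unique so far: 5)
  Token 6: 'garden' -> NEW (unique so far: 6)
  Token 7: 'closed' -> NEW (unique so far: 7)
  Token 8: 'door' -> NEW (unique so far: 8)
  Token 9: 'still' -> NEW (unique so far: 9)
Unique types: ('and', 'but', 'closed', 'door', 'found', 'garden', 'rabbit', 'still', 'these')
Vocabulary size: 9

9


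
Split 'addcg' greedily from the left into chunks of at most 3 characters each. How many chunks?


'addcg' has 5 characters.
Chunking with max size 3:
  Chunk 1: 'add' (positions 0-2)
  Chunk 2: 'cg' (positions 3-4)
Total chunks: ceil(5 / 3) = 2

2


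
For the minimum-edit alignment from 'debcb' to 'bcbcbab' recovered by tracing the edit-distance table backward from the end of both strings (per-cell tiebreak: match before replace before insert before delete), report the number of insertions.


Edit distance = 4. Backtracking from cell (5, 7) with preference match > replace > insert > delete,
then listing the resulting alignment 'debcb' -> 'bcbcbab' left to right:
  Step 1: replace d->b
  Step 2: replace e->c
  Step 3: keep 'b'
  Step 4: keep 'c'
  Step 5: insert 'b' [insertion #1]
  Step 6: insert 'a' [insertion #2]
  Step 7: keep 'b'
Total insertions: 2

2


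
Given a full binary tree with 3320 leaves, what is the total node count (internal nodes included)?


Leaf nodes (terminals): 3320
Internal nodes = n - 1 = 3320 - 1 = 3319
Total = leaves + internal = 3320 + 3319 = 6639

6639


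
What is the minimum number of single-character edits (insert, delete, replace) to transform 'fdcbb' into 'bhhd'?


Building DP table for s1='fdcbb' (len 5) and s2='bhhd' (len 4):
       b  h  h  d
    0  1  2  3  4
  f 1  1  2  3  4
  d 2  2  2  3  3
  c 3  3  3  3  4
  b 4  3  4  4  4
  b 5  4  4  5  5
Edit distance = dp[5][4] = 5

5


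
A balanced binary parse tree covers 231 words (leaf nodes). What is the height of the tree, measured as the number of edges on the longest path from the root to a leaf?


In a balanced binary tree with n leaves the deepest leaf is ceil(log2(n)) edges below the root.
log2(231) = 7.8517
ceil(7.8517) = 8
height (edges) = 8

8


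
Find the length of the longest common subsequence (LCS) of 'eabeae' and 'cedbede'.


DP table for LCS of 'eabeae' and 'cedbede':
       c  e  d  b  e  d  e
    0  0  0  0  0  0  0  0
  e 0  0  1  1  1  1  1  1
  a 0  0  1  1  1  1  1  1
  b 0  0  1  1  2  2  2  2
  e 0  0  1  1  2  3  3  3
  a 0  0  1  1  2  3  3  3
  e 0  0  1  1  2  3  3  4
LCS: 'ebee'
LCS length = 4

4


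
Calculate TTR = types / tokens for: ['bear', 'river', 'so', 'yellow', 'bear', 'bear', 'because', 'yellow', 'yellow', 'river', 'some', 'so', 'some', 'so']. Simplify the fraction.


Tokens: 14
Unique types: ('bear', 'because', 'river', 'so', 'some', 'yellow') = 6
TTR = 6/14
Simplify: divide both by 2 -> 3/7
TTR = 3/7

3/7


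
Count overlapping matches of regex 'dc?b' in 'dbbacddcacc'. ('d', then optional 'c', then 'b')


Pattern: dc?b means 'd', then optional 'c', then 'b'.
Scanning 'dbbacddcacc' position-by-position:
  Pos 0: window 'dbb' -> MATCH
  Pos 1: window 'bba' -> no
  Pos 2: window 'bac' -> no
  Pos 3: window 'acd' -> no
  Pos 4: window 'cdd' -> no
  Pos 5: window 'ddc' -> no
  Pos 6: window 'dca' -> no
  Pos 7: window 'cac' -> no
  Pos 8: window 'acc' -> no
  Pos 9: window 'cc' -> no
  Pos 10: window 'c' -> no
Total matches: 1

1


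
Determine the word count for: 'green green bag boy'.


Counting words by splitting on spaces:
  Word 1: 'green'
  Word 2: 'green'
  Word 3: 'bag'
  Word 4: 'boy'
Total words: 4

4


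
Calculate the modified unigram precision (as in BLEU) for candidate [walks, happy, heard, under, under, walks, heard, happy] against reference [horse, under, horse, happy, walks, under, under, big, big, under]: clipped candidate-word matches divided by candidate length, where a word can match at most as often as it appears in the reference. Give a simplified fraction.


Reference word counts: {'big': 2, 'happy': 1, 'horse': 2, 'under': 4, 'walks': 1}
Checking each candidate word (with clipping):
  'walks' -> in reference (ref count 1, used 1/1) -> match (matches: 1)
  'happy' -> in reference (ref count 1, used 1/1) -> match (matches: 2)
  'heard' -> not in reference -> no match (matches: 2)
  'under' -> in reference (ref count 4, used 1/4) -> match (matches: 3)
  'under' -> in reference (ref count 4, used 2/4) -> match (matches: 4)
  'walks' -> ref count 1 already used up (1/1) -> clipped, no match (matches: 4)
  'heard' -> not in reference -> no match (matches: 4)
  'happy' -> ref count 1 already used up (1/1) -> clipped, no match (matches: 4)
Clipped matches: 4, Candidate length: 8
Precision = 4/8 = 1/2

1/2


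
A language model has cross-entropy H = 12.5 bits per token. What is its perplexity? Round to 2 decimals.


Perplexity formula: PP = 2^H
H = 12.5
PP = 2^12.5
Decompose: 2^12.5 = 2^12 * 2^0.5 = 2^12 * sqrt(2)
2^12 = 4096, sqrt(2) ~ 1.4142136
PP ~ 4096 * 1.4142136 = 5792.6189056
Rounded to 2 decimals: 5792.62

5792.62


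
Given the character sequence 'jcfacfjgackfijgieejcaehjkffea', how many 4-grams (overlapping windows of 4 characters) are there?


String 'jcfacfjgackfijgieejcaehjkffea' has length L = 29.
Number of overlapping n-grams = L - n + 1
Substituting: 29 - 4 + 1 = 26

26


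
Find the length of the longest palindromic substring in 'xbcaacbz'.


Scanning 'xbcaacbz' for palindromic substrings.
Substring at positions 1-6: 'bcaacb'.
Check: reverse('bcaacb') = 'bcaacb' -> palindrome confirmed.
Neighbouring characters ('x' / 'z') break symmetry, so it cannot extend further.
No longer palindromic substring exists; longest length = 6

6


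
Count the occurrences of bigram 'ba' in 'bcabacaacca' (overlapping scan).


Scanning 'bcabacaacca' for bigram 'ba':
  Position 0: 'bc' -> no
  Position 1: 'ca' -> no
  Position 2: 'ab' -> no
  Position 3: 'ba' -> MATCH
  Position 4: 'ac' -> no
  Position 5: 'ca' -> no
  Position 6: 'aa' -> no
  Position 7: 'ac' -> no
  Position 8: 'cc' -> no
  Position 9: 'ca' -> no
Total matches: 1

1


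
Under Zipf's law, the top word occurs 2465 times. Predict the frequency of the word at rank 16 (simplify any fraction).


Zipf's law: freq(rank) = f1 / rank
f1 = 2465, rank = 16
freq = 2465 / 16
GCD(2465, 16) = 1
Simplified: 2465/16

2465/16


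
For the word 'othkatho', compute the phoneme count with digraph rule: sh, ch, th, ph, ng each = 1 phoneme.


Parsing 'othkatho' greedily, digraphs first:
  'o' -> vowel phoneme (phonemes so far: 1)
  'th' -> digraph (1 consonant phoneme) (phonemes so far: 2)
  'k' -> consonant phoneme (phonemes so far: 3)
  'a' -> vowel phoneme (phonemes so far: 4)
  'th' -> digraph (1 consonant phoneme) (phonemes so far: 5)
  'o' -> vowel phoneme (phonemes so far: 6)
Total phonemes: 6

6


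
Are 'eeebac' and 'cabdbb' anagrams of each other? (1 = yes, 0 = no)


Sort characters of 'eeebac': 'abceee'
Sort characters of 'cabdbb': 'abbbcd'
Sorted forms differ -> they are NOT anagrams
Result: 0

0


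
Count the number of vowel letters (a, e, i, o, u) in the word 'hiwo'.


Scanning each character of 'hiwo':
  Position 1: 'h' -> consonant (running count: 0)
  Position 2: 'i' -> vowel (running count: 1)
  Position 3: 'w' -> consonant (running count: 1)
  Position 4: 'o' -> vowel (running count: 2)
Total vowels: 2

2


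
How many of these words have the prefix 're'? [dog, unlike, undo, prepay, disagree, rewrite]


Checking each word for prefix 're':
  'dog' -> no (count: 0)
  'unlike' -> no (count: 0)
  'undo' -> no (count: 0)
  'prepay' -> no (count: 0)
  'disagree' -> no (count: 0)
  'rewrite' -> YES, starts with 're' (count: 1)
Total with prefix 're': 1

1


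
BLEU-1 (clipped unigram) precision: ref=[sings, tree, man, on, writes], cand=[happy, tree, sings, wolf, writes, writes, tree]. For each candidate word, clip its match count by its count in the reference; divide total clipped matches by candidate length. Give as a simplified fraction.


Reference word counts: {'man': 1, 'on': 1, 'sings': 1, 'tree': 1, 'writes': 1}
Checking each candidate word (with clipping):
  'happy' -> not in reference -> no match (matches: 0)
  'tree' -> in reference (ref count 1, used 1/1) -> match (matches: 1)
  'sings' -> in reference (ref count 1, used 1/1) -> match (matches: 2)
  'wolf' -> not in reference -> no match (matches: 2)
  'writes' -> in reference (ref count 1, used 1/1) -> match (matches: 3)
  'writes' -> ref count 1 already used up (1/1) -> clipped, no match (matches: 3)
  'tree' -> ref count 1 already used up (1/1) -> clipped, no match (matches: 3)
Clipped matches: 3, Candidate length: 7
Precision = 3/7

3/7


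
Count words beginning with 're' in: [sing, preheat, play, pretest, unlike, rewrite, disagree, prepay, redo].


Checking each word for prefix 're':
  'sing' -> no (count: 0)
  'preheat' -> no (count: 0)
  'play' -> no (count: 0)
  'pretest' -> no (count: 0)
  'unlike' -> no (count: 0)
  'rewrite' -> YES, starts with 're' (count: 1)
  'disagree' -> no (count: 1)
  'prepay' -> no (count: 1)
  'redo' -> YES, starts with 're' (count: 2)
Total with prefix 're': 2

2


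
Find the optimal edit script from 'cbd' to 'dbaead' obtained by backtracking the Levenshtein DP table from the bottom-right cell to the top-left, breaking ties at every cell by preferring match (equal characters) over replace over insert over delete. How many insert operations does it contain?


Edit distance = 4. Backtracking from cell (3, 6) with preference match > replace > insert > delete,
then listing the resulting alignment 'cbd' -> 'dbaead' left to right:
  Step 1: replace c->d
  Step 2: keep 'b'
  Step 3: insert 'a' [insertion #1]
  Step 4: insert 'e' [insertion #2]
  Step 5: insert 'a' [insertion #3]
  Step 6: keep 'd'
Total insertions: 3

3


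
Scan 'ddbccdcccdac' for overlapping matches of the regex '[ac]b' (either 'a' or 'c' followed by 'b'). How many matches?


Pattern: [ac]b means either 'a' or 'c' followed by 'b'.
Scanning 'ddbccdcccdac' position-by-position:
  Pos 0: window 'dd' -> no
  Pos 1: window 'db' -> no
  Pos 2: window 'bc' -> no
  Pos 3: window 'cc' -> no
  Pos 4: window 'cd' -> no
  Pos 5: window 'dc' -> no
  Pos 6: window 'cc' -> no
  Pos 7: window 'cc' -> no
  Pos 8: window 'cd' -> no
  Pos 9: window 'da' -> no
  Pos 10: window 'ac' -> no
  Pos 11: window 'c' -> no
Total matches: 0

0


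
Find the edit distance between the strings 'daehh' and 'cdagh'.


Building DP table for s1='daehh' (len 5) and s2='cdagh' (len 5):
       c  d  a  g  h
    0  1  2  3  4  5
  d 1  1  1  2  3  4
  a 2  2  2  1  2  3
  e 3  3  3  2  2  3
  h 4  4  4  3  3  2
  h 5  5  5  4  4  3
Edit distance = dp[5][5] = 3

3


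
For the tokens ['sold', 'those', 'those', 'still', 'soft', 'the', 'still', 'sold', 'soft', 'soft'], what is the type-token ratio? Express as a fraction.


Tokens: 10
Unique types: ('soft', 'sold', 'still', 'the', 'those') = 5
TTR = 5/10
Simplify: divide both by 5 -> 1/2
TTR = 1/2

1/2


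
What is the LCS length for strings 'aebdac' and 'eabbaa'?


DP table for LCS of 'aebdac' and 'eabbaa':
       e  a  b  b  a  a
    0  0  0  0  0  0  0
  a 0  0  1  1  1  1  1
  e 0  1  1  1  1  1  1
  b 0  1  1  2  2  2  2
  d 0  1  1  2  2  2  2
  a 0  1  2  2  2  3  3
  c 0  1  2  2  2  3  3
LCS: 'aba'
LCS length = 3

3


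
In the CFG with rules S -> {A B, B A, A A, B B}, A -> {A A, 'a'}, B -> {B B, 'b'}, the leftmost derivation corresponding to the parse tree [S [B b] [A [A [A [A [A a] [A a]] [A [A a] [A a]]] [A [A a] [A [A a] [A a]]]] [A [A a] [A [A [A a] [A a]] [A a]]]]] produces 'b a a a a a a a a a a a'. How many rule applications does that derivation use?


Every bracketed nonterminal node [X ...] in the tree is produced by exactly one rule application.
Reading the tree off as a leftmost derivation:
  Step 1: S  =>  B A   (applied S -> B A)
  Step 2: B A  =>  b A   (applied B -> b)
  Step 3: b A  =>  b A A   (applied A -> A A)
  Step 4: b A A  =>  b A A A   (applied A -> A A)
  Step 5: b A A A  =>  b A A A A   (applied A -> A A)
  Step 6: b A A A A  =>  b A A A A A   (applied A -> A A)
  Step 7: b A A A A A  =>  b a A A A A   (applied A -> a)
  Step 8: b a A A A A  =>  b a a A A A   (applied A -> a)
  Step 9: b a a A A A  =>  b a a A A A A   (applied A -> A A)
  Step 10: b a a A A A A  =>  b a a a A A A   (applied A -> a)
  Step 11: b a a a A A A  =>  b a a a a A A   (applied A -> a)
  Step 12: b a a a a A A  =>  b a a a a A A A   (applied A -> A A)
  Step 13: b a a a a A A A  =>  b a a a a a A A   (applied A -> a)
  Step 14: b a a a a a A A  =>  b a a a a a A A A   (applied A -> A A)
  Step 15: b a a a a a A A A  =>  b a a a a a a A A   (applied A -> a)
  Step 16: b a a a a a a A A  =>  b a a a a a a a A   (applied A -> a)
  Step 17: b a a a a a a a A  =>  b a a a a a a a A A   (applied A -> A A)
  Step 18: b a a a a a a a A A  =>  b a a a a a a a a A   (applied A -> a)
  Step 19: b a a a a a a a a A  =>  b a a a a a a a a A A   (applied A -> A A)
  Step 20: b a a a a a a a a A A  =>  b a a a a a a a a A A A   (applied A -> A A)
  Step 21: b a a a a a a a a A A A  =>  b a a a a a a a a a A A   (applied A -> a)
  Step 22: b a a a a a a a a a A A  =>  b a a a a a a a a a a A   (applied A -> a)
  Step 23: b a a a a a a a a a a A  =>  b a a a a a a a a a a a   (applied A -> a)
Final yield: b a a a a a a a a a a a
Total rewrite steps: 23

23


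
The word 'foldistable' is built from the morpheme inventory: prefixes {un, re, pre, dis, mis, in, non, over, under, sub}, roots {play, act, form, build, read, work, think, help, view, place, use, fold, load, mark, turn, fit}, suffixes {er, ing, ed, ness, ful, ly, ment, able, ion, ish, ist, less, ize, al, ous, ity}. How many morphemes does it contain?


Segmenting 'foldistable' against the inventory:
  'fold' -> root (morpheme 1)
  'ist' -> suffix (morpheme 2)
  'able' -> suffix (morpheme 3)
Total morphemes: 3

3


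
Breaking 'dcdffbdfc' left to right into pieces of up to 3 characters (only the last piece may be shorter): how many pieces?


'dcdffbdfc' has 9 characters.
Chunking with max size 3:
  Chunk 1: 'dcd' (positions 0-2)
  Chunk 2: 'ffb' (positions 3-5)
  Chunk 3: 'dfc' (positions 6-8)
Total chunks: ceil(9 / 3) = 3

3


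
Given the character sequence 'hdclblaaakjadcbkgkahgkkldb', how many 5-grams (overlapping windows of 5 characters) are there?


String 'hdclblaaakjadcbkgkahgkkldb' has length L = 26.
Number of overlapping n-grams = L - n + 1
Substituting: 26 - 5 + 1 = 22

22


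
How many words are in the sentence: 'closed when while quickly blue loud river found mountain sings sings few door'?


Counting words by splitting on spaces:
  Word 1: 'closed'
  Word 2: 'when'
  Word 3: 'while'
  Word 4: 'quickly'
  Word 5: 'blue'
  Word 6: 'loud'
  Word 7: 'river'
  Word 8: 'found'
  Word 9: 'mountain'
  Word 10: 'sings'
  Word 11: 'sings'
  Word 12: 'few'
  Word 13: 'door'
Total words: 13

13


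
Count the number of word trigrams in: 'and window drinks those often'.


Word trigrams from [5] words:
  Trigram 1: (and window drinks)
  Trigram 2: (window drinks those)
  Trigram 3: (drinks those often)
Total word trigrams: 5 - 2 = 3

3


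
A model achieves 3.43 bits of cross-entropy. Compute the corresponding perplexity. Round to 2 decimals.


Perplexity formula: PP = 2^H
H = 3.43
PP = 2^3.43
Decompose: 2^3.43 = 2^3 * 2^0.43
2^3 = 8, 2^0.43 ~ 1.3472336
PP ~ 8 * 1.3472336 = 10.7778688
Rounded to 2 decimals: 10.78

10.78


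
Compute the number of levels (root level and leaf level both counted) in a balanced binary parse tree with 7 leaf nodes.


In a balanced binary tree with n leaves the deepest leaf is ceil(log2(n)) edges below the root,
so counting node levels inclusive of root and leaves gives ceil(log2(n)) + 1 levels.
log2(7) = 2.8074
ceil(2.8074) = 3
levels = 3 + 1 = 4

4


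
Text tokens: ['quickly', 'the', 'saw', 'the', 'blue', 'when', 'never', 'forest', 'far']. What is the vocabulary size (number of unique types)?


Listing all tokens and tracking unique types:
  Token 1: 'quickly' -> NEW (unique so far: 1)
  Token 2: 'the' -> NEW (unique so far: 2)
  Token 3: 'saw' -> NEW (unique so far: 3)
  Token 4: 'the' -> duplicate (unique so far: 3)
  Token 5: 'blue' -> NEW (unique so far: 4)
  Token 6: 'when' -> NEW (unique so far: 5)
  Token 7: 'never' -> NEW (unique so far: 6)
  Token 8: 'forest' -> NEW (unique so far: 7)
  Token 9: 'far' -> NEW (unique so far: 8)
Unique types: ('blue', 'far', 'forest', 'never', 'quickly', 'saw', 'the', 'when')
Vocabulary size: 8

8


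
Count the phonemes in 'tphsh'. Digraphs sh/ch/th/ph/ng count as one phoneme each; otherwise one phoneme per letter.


Parsing 'tphsh' greedily, digraphs first:
  't' -> consonant phoneme (phonemes so far: 1)
  'ph' -> digraph (1 consonant phoneme) (phonemes so far: 2)
  'sh' -> digraph (1 consonant phoneme) (phonemes so far: 3)
Total phonemes: 3

3


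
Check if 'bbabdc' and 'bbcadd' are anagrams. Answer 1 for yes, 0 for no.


Sort characters of 'bbabdc': 'abbbcd'
Sort characters of 'bbcadd': 'abbcdd'
Sorted forms differ -> they are NOT anagrams
Result: 0

0


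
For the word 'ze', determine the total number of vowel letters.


Scanning each character of 'ze':
  Position 1: 'z' -> consonant (running count: 0)
  Position 2: 'e' -> vowel (running count: 1)
Total vowels: 1

1


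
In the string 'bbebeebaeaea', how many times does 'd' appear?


Scanning 'bbebeebaeaea' for 'd':
  No matches found.
Total occurrences of 'd': 0

0


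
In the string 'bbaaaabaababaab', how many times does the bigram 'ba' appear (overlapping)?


Scanning 'bbaaaabaababaab' for bigram 'ba':
  Position 0: 'bb' -> no
  Position 1: 'ba' -> MATCH
  Position 2: 'aa' -> no
  Position 3: 'aa' -> no
  Position 4: 'aa' -> no
  Position 5: 'ab' -> no
  Position 6: 'ba' -> MATCH
  Position 7: 'aa' -> no
  Position 8: 'ab' -> no
  Position 9: 'ba' -> MATCH
  Position 10: 'ab' -> no
  Position 11: 'ba' -> MATCH
  Position 12: 'aa' -> no
  Position 13: 'ab' -> no
Total matches: 4

4


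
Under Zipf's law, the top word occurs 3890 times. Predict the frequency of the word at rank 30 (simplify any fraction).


Zipf's law: freq(rank) = f1 / rank
f1 = 3890, rank = 30
freq = 3890 / 30
GCD(3890, 30) = 10
Simplified: 389/3

389/3


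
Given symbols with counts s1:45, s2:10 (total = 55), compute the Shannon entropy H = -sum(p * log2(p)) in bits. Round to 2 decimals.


Computing entropy H = -sum(p_i * log2(p_i)):
  s1: p = 45/55 = 0.8182, -p*log2(p) = 0.2369
  s2: p = 10/55 = 0.1818, -p*log2(p) = 0.4472
H = sum of terms = 0.6841
Rounded to 2 decimals: 0.68

0.68


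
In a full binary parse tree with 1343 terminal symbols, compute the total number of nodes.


Leaf nodes (terminals): 1343
Internal nodes = n - 1 = 1343 - 1 = 1342
Total = leaves + internal = 1343 + 1342 = 2685

2685


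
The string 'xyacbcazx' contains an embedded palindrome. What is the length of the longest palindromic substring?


Scanning 'xyacbcazx' for palindromic substrings.
Substring at positions 2-6: 'acbca'.
Check: reverse('acbca') = 'acbca' -> palindrome confirmed.
Neighbouring characters ('y' / 'z') break symmetry, so it cannot extend further.
No longer palindromic substring exists; longest length = 5

5


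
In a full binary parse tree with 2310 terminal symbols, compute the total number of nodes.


Leaf nodes (terminals): 2310
Internal nodes = n - 1 = 2310 - 1 = 2309
Total = leaves + internal = 2310 + 2309 = 4619

4619


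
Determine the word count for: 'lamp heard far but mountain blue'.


Counting words by splitting on spaces:
  Word 1: 'lamp'
  Word 2: 'heard'
  Word 3: 'far'
  Word 4: 'but'
  Word 5: 'mountain'
  Word 6: 'blue'
Total words: 6

6


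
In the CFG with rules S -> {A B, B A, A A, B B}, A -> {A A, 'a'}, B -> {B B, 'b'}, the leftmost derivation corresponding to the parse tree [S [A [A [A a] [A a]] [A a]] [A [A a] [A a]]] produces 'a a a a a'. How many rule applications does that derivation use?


Every bracketed nonterminal node [X ...] in the tree is produced by exactly one rule application.
Reading the tree off as a leftmost derivation:
  Step 1: S  =>  A A   (applied S -> A A)
  Step 2: A A  =>  A A A   (applied A -> A A)
  Step 3: A A A  =>  A A A A   (applied A -> A A)
  Step 4: A A A A  =>  a A A A   (applied A -> a)
  Step 5: a A A A  =>  a a A A   (applied A -> a)
  Step 6: a a A A  =>  a a a A   (applied A -> a)
  Step 7: a a a A  =>  a a a A A   (applied A -> A A)
  Step 8: a a a A A  =>  a a a a A   (applied A -> a)
  Step 9: a a a a A  =>  a a a a a   (applied A -> a)
Final yield: a a a a a
Total rewrite steps: 9

9


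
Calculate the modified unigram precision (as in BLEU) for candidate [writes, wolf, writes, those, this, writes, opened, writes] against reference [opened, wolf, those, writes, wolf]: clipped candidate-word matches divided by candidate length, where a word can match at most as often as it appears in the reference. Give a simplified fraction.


Reference word counts: {'opened': 1, 'those': 1, 'wolf': 2, 'writes': 1}
Checking each candidate word (with clipping):
  'writes' -> in reference (ref count 1, used 1/1) -> match (matches: 1)
  'wolf' -> in reference (ref count 2, used 1/2) -> match (matches: 2)
  'writes' -> ref count 1 already used up (1/1) -> clipped, no match (matches: 2)
  'those' -> in reference (ref count 1, used 1/1) -> match (matches: 3)
  'this' -> not in reference -> no match (matches: 3)
  'writes' -> ref count 1 already used up (1/1) -> clipped, no match (matches: 3)
  'opened' -> in reference (ref count 1, used 1/1) -> match (matches: 4)
  'writes' -> ref count 1 already used up (1/1) -> clipped, no match (matches: 4)
Clipped matches: 4, Candidate length: 8
Precision = 4/8 = 1/2

1/2


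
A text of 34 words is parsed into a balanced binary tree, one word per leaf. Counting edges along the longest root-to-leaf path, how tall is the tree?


In a balanced binary tree with n leaves the deepest leaf is ceil(log2(n)) edges below the root.
log2(34) = 5.0875
ceil(5.0875) = 6
height (edges) = 6

6


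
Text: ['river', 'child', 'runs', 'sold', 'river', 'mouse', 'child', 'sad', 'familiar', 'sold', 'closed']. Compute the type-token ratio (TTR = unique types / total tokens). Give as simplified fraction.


Tokens: 11
Unique types: ('child', 'closed', 'familiar', 'mouse', 'river', 'runs', 'sad', 'sold') = 8
TTR = 8/11
Already in lowest terms.

8/11


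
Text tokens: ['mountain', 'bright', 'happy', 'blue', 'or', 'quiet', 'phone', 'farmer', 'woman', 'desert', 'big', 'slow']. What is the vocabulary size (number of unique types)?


Listing all tokens and tracking unique types:
  Token 1: 'mountain' -> NEW (unique so far: 1)
  Token 2: 'bright' -> NEW (unique so far: 2)
  Token 3: 'happy' -> NEW (unique so far: 3)
  Token 4: 'blue' -> NEW (unique so far: 4)
  Token 5: 'or' -> NEW (unique so far: 5)
  Token 6: 'quiet' -> NEW (unique so far: 6)
  Token 7: 'phone' -> NEW (unique so far: 7)
  Token 8: 'farmer' -> NEW (unique so far: 8)
  Token 9: 'woman' -> NEW (unique so far: 9)
  Token 10: 'desert' -> NEW (unique so far: 10)
  Token 11: 'big' -> NEW (unique so far: 11)
  Token 12: 'slow' -> NEW (unique so far: 12)
Unique types: ('big', 'blue', 'bright', 'desert', 'farmer', 'happy', 'mountain', 'or', 'phone', 'quiet', 'slow', 'woman')
Vocabulary size: 12

12


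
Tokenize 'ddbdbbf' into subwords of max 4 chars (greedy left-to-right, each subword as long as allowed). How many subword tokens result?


'ddbdbbf' has 7 characters.
Chunking with max size 4:
  Chunk 1: 'ddbd' (positions 0-3)
  Chunk 2: 'bbf' (positions 4-6)
Total chunks: ceil(7 / 4) = 2

2


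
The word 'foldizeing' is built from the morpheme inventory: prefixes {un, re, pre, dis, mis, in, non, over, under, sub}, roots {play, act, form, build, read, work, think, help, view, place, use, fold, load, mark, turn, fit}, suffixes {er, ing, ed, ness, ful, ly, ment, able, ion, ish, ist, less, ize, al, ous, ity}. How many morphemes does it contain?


Segmenting 'foldizeing' against the inventory:
  'fold' -> root (morpheme 1)
  'ize' -> suffix (morpheme 2)
  'ing' -> suffix (morpheme 3)
Total morphemes: 3

3


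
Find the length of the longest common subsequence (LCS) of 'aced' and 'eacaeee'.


DP table for LCS of 'aced' and 'eacaeee':
       e  a  c  a  e  e  e
    0  0  0  0  0  0  0  0
  a 0  0  1  1  1  1  1  1
  c 0  0  1  2  2  2  2  2
  e 0  1  1  2  2  3  3  3
  d 0  1  1  2  2  3  3  3
LCS: 'ace'
LCS length = 3

3


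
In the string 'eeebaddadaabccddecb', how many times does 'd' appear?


Scanning 'eeebaddadaabccddecb' for 'd':
  Position 5: 'd' -> MATCH (count: 1)
  Position 6: 'd' -> MATCH (count: 2)
  Position 8: 'd' -> MATCH (count: 3)
  Position 14: 'd' -> MATCH (count: 4)
  Position 15: 'd' -> MATCH (count: 5)
Total occurrences of 'd': 5

5


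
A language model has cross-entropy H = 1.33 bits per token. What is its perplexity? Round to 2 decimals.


Perplexity formula: PP = 2^H
H = 1.33
PP = 2^1.33
Decompose: 2^1.33 = 2^1 * 2^0.33
2^1 = 2, 2^0.33 ~ 1.2570134
PP ~ 2 * 1.2570134 = 2.5140268
Rounded to 2 decimals: 2.51

2.51


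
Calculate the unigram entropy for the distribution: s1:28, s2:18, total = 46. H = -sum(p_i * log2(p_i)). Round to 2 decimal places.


Computing entropy H = -sum(p_i * log2(p_i)):
  s1: p = 28/46 = 0.6087, -p*log2(p) = 0.4360
  s2: p = 18/46 = 0.3913, -p*log2(p) = 0.5297
H = sum of terms = 0.9657
Rounded to 2 decimals: 0.97

0.97


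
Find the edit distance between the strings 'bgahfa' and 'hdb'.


Building DP table for s1='bgahfa' (len 6) and s2='hdb' (len 3):
       h  d  b
    0  1  2  3
  b 1  1  2  2
  g 2  2  2  3
  a 3  3  3  3
  h 4  3  4  4
  f 5  4  4  5
  a 6  5  5  5
Edit distance = dp[6][3] = 5

5


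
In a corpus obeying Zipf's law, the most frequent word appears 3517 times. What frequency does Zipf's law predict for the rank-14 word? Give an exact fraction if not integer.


Zipf's law: freq(rank) = f1 / rank
f1 = 3517, rank = 14
freq = 3517 / 14
GCD(3517, 14) = 1
Simplified: 3517/14

3517/14


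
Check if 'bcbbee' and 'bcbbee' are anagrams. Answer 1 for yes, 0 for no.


Sort characters of 'bcbbee': 'bbbcee'
Sort characters of 'bcbbee': 'bbbcee'
Sorted forms match -> they ARE anagrams
Result: 1

1


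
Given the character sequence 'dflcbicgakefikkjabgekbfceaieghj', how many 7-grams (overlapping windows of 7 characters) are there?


String 'dflcbicgakefikkjabgekbfceaieghj' has length L = 31.
Number of overlapping n-grams = L - n + 1
Substituting: 31 - 7 + 1 = 25

25


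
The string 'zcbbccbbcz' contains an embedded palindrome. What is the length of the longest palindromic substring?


Scanning 'zcbbccbbcz' for palindromic substrings.
Substring at positions 0-9: 'zcbbccbbcz'.
Check: reverse('zcbbccbbcz') = 'zcbbccbbcz' -> palindrome confirmed.
No longer palindromic substring exists; longest length = 10

10


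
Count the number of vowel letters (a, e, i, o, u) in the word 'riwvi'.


Scanning each character of 'riwvi':
  Position 1: 'r' -> consonant (running count: 0)
  Position 2: 'i' -> vowel (running count: 1)
  Position 3: 'w' -> consonant (running count: 1)
  Position 4: 'v' -> consonant (running count: 1)
  Position 5: 'i' -> vowel (running count: 2)
Total vowels: 2

2


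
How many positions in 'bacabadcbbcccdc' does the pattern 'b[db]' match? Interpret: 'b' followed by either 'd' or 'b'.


Pattern: b[db] means 'b' followed by either 'd' or 'b'.
Scanning 'bacabadcbbcccdc' position-by-position:
  Pos 0: window 'ba' -> no
  Pos 1: window 'ac' -> no
  Pos 2: window 'ca' -> no
  Pos 3: window 'ab' -> no
  Pos 4: window 'ba' -> no
  Pos 5: window 'ad' -> no
  Pos 6: window 'dc' -> no
  Pos 7: window 'cb' -> no
  Pos 8: window 'bb' -> MATCH
  Pos 9: window 'bc' -> no
  Pos 10: window 'cc' -> no
  Pos 11: window 'cc' -> no
  Pos 12: window 'cd' -> no
  Pos 13: window 'dc' -> no
  Pos 14: window 'c' -> no
Total matches: 1

1


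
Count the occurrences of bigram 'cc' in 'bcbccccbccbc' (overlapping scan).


Scanning 'bcbccccbccbc' for bigram 'cc':
  Position 0: 'bc' -> no
  Position 1: 'cb' -> no
  Position 2: 'bc' -> no
  Position 3: 'cc' -> MATCH
  Position 4: 'cc' -> MATCH
  Position 5: 'cc' -> MATCH
  Position 6: 'cb' -> no
  Position 7: 'bc' -> no
  Position 8: 'cc' -> MATCH
  Position 9: 'cb' -> no
  Position 10: 'bc' -> no
Total matches: 4

4


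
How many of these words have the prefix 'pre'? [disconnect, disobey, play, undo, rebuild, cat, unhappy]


Checking each word for prefix 'pre':
  'disconnect' -> no (count: 0)
  'disobey' -> no (count: 0)
  'play' -> no (count: 0)
  'undo' -> no (count: 0)
  'rebuild' -> no (count: 0)
  'cat' -> no (count: 0)
  'unhappy' -> no (count: 0)
Total with prefix 'pre': 0

0


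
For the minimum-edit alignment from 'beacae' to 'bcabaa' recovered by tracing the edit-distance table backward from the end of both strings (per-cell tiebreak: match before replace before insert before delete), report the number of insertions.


Edit distance = 3. Backtracking from cell (6, 6) with preference match > replace > insert > delete,
then listing the resulting alignment 'beacae' -> 'bcabaa' left to right:
  Step 1: keep 'b'
  Step 2: replace e->c
  Step 3: keep 'a'
  Step 4: replace c->b
  Step 5: keep 'a'
  Step 6: replace e->a
Total insertions: 0

0


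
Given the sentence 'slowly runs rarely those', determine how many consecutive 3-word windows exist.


Word trigrams from [4] words:
  Trigram 1: (slowly runs rarely)
  Trigram 2: (runs rarely those)
Total word trigrams: 4 - 2 = 2

2


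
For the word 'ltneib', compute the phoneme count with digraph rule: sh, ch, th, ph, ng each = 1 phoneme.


Parsing 'ltneib' greedily, digraphs first:
  'l' -> consonant phoneme (phonemes so far: 1)
  't' -> consonant phoneme (phonemes so far: 2)
  'n' -> consonant phoneme (phonemes so far: 3)
  'e' -> vowel phoneme (phonemes so far: 4)
  'i' -> vowel phoneme (phonemes so far: 5)
  'b' -> consonant phoneme (phonemes so far: 6)
Total phonemes: 6

6


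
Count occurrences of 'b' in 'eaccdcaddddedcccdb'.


Scanning 'eaccdcaddddedcccdb' for 'b':
  Position 17: 'b' -> MATCH (count: 1)
Total occurrences of 'b': 1

1


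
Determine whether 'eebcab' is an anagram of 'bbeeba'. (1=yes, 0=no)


Sort characters of 'eebcab': 'abbcee'
Sort characters of 'bbeeba': 'abbbee'
Sorted forms differ -> they are NOT anagrams
Result: 0

0


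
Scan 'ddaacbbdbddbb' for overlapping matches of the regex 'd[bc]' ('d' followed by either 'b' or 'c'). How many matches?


Pattern: d[bc] means 'd' followed by either 'b' or 'c'.
Scanning 'ddaacbbdbddbb' position-by-position:
  Pos 0: window 'dd' -> no
  Pos 1: window 'da' -> no
  Pos 2: window 'aa' -> no
  Pos 3: window 'ac' -> no
  Pos 4: window 'cb' -> no
  Pos 5: window 'bb' -> no
  Pos 6: window 'bd' -> no
  Pos 7: window 'db' -> MATCH
  Pos 8: window 'bd' -> no
  Pos 9: window 'dd' -> no
  Pos 10: window 'db' -> MATCH
  Pos 11: window 'bb' -> no
  Pos 12: window 'b' -> no
Total matches: 2

2


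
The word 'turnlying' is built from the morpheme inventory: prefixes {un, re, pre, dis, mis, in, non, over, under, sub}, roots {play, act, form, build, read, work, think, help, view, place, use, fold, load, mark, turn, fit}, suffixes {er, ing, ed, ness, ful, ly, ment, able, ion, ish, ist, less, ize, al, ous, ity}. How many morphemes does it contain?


Segmenting 'turnlying' against the inventory:
  'turn' -> root (morpheme 1)
  'ly' -> suffix (morpheme 2)
  'ing' -> suffix (morpheme 3)
Total morphemes: 3

3


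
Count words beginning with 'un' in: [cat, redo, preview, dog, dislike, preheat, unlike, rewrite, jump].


Checking each word for prefix 'un':
  'cat' -> no (count: 0)
  'redo' -> no (count: 0)
  'preview' -> no (count: 0)
  'dog' -> no (count: 0)
  'dislike' -> no (count: 0)
  'preheat' -> no (count: 0)
  'unlike' -> YES, starts with 'un' (count: 1)
  'rewrite' -> no (count: 1)
  'jump' -> no (count: 1)
Total with prefix 'un': 1

1


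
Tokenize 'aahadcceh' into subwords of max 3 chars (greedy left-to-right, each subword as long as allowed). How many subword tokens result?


'aahadcceh' has 9 characters.
Chunking with max size 3:
  Chunk 1: 'aah' (positions 0-2)
  Chunk 2: 'adc' (positions 3-5)
  Chunk 3: 'ceh' (positions 6-8)
Total chunks: ceil(9 / 3) = 3

3


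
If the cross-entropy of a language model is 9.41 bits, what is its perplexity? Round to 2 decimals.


Perplexity formula: PP = 2^H
H = 9.41
PP = 2^9.41
Decompose: 2^9.41 = 2^9 * 2^0.41
2^9 = 512, 2^0.41 ~ 1.3286858
PP ~ 512 * 1.3286858 = 680.2871296
Rounded to 2 decimals: 680.29

680.29


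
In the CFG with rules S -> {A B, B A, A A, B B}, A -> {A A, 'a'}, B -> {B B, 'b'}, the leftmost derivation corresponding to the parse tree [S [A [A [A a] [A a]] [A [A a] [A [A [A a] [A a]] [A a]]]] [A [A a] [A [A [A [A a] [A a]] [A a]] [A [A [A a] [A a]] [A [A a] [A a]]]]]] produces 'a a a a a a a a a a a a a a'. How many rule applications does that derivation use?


Every bracketed nonterminal node [X ...] in the tree is produced by exactly one rule application.
Reading the tree off as a leftmost derivation:
  Step 1: S  =>  A A   (applied S -> A A)
  Step 2: A A  =>  A A A   (applied A -> A A)
  Step 3: A A A  =>  A A A A   (applied A -> A A)
  Step 4: A A A A  =>  a A A A   (applied A -> a)
  Step 5: a A A A  =>  a a A A   (applied A -> a)
  Step 6: a a A A  =>  a a A A A   (applied A -> A A)
  Step 7: a a A A A  =>  a a a A A   (applied A -> a)
  Step 8: a a a A A  =>  a a a A A A   (applied A -> A A)
  Step 9: a a a A A A  =>  a a a A A A A   (applied A -> A A)
  Step 10: a a a A A A A  =>  a a a a A A A   (applied A -> a)
  Step 11: a a a a A A A  =>  a a a a a A A   (applied A -> a)
  Step 12: a a a a a A A  =>  a a a a a a A   (applied A -> a)
  Step 13: a a a a a a A  =>  a a a a a a A A   (applied A -> A A)
  Step 14: a a a a a a A A  =>  a a a a a a a A   (applied A -> a)
  Step 15: a a a a a a a A  =>  a a a a a a a A A   (applied A -> A A)
  Step 16: a a a a a a a A A  =>  a a a a a a a A A A   (applied A -> A A)
  Step 17: a a a a a a a A A A  =>  a a a a a a a A A A A   (applied A -> A A)
  Step 18: a a a a a a a A A A A  =>  a a a a a a a a A A A   (applied A -> a)
  Step 19: a a a a a a a a A A A  =>  a a a a a a a a a A A   (applied A -> a)
  Step 20: a a a a a a a a a A A  =>  a a a a a a a a a a A   (applied A -> a)
  Step 21: a a a a a a a a a a A  =>  a a a a a a a a a a A A   (applied A -> A A)
  Step 22: a a a a a a a a a a A A  =>  a a a a a a a a a a A A A   (applied A -> A A)
  Step 23: a a a a a a a a a a A A A  =>  a a a a a a a a a a a A A   (applied A -> a)
  Step 24: a a a a a a a a a a a A A  =>  a a a a a a a a a a a a A   (applied A -> a)
  Step 25: a a a a a a a a a a a a A  =>  a a a a a a a a a a a a A A   (applied A -> A A)
  Step 26: a a a a a a a a a a a a A A  =>  a a a a a a a a a a a a a A   (applied A -> a)
  Step 27: a a a a a a a a a a a a a A  =>  a a a a a a a a a a a a a a   (applied A -> a)
Final yield: a a a a a a a a a a a a a a
Total rewrite steps: 27

27
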